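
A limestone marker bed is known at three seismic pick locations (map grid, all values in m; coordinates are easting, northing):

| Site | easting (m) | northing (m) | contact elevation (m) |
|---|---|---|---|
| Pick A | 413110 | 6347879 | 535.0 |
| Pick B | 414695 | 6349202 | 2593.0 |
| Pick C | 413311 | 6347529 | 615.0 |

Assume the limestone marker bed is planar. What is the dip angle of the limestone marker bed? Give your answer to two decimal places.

Let the plane be z = a·easting + b·northing + c.
Pick B−Pick A: 1585a + 1323b = 2058;  Pick C−Pick A: 201a − 350b = 80.
Solving gives a = 1.00666, b = 0.34954.
Gradient magnitude |∇z| = √(a² + b²) = √(1.01337 + 0.12218) = 1.06562.
True dip = arctan(1.06562) = 46.82°, dipping toward WSW (azimuth ≈ 251°).

46.82°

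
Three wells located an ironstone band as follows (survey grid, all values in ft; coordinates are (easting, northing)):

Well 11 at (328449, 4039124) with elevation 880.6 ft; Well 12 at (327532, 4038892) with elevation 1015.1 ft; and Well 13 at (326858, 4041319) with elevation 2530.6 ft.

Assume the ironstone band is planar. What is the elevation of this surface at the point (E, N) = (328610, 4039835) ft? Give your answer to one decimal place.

Let the plane be z = a·E + b·N + c.
Well 12−Well 11: −917a − 232b = 134.5;  Well 13−Well 11: −1591a + 2195b = 1650.
Solving gives a = −0.284655029, b = 0.545382163.
Then c = 880.6 − a·328449 − b·4039124 = −2108490.93.
At (328610, 4039835): z = −93540.5 + 2203254.0 − 2108490.93 = 1222.5 ft.

1222.5 ft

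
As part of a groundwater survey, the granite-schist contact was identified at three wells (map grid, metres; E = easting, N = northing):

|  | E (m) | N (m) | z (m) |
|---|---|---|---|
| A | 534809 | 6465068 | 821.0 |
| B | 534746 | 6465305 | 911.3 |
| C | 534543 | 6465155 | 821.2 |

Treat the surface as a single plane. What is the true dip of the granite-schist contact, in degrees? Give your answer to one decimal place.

23.7°

Let the plane be z = a·E + b·N + c.
B−A: −63a + 237b = 90.3;  C−A: −266a + 87b = 0.2.
Solving gives a = 0.13566, b = 0.41707.
Gradient magnitude |∇z| = √(a² + b²) = √(0.01840 + 0.17395) = 0.43858.
True dip = arctan(0.43858) = 23.7°, dipping toward SSW (azimuth ≈ 198°).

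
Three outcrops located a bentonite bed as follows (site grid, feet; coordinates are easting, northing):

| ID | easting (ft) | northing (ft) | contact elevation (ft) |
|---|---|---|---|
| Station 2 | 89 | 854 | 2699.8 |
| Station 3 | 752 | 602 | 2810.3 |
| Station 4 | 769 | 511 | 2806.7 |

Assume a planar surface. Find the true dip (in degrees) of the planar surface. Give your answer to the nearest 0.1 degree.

Let the plane be z = a·easting + b·northing + c.
Station 3−Station 2: 663a − 252b = 110.5;  Station 4−Station 2: 680a − 343b = 106.9.
Solving gives a = 0.19559, b = 0.07610.
Gradient magnitude |∇z| = √(a² + b²) = √(0.03826 + 0.00579) = 0.20987.
True dip = arctan(0.20987) = 11.9°, dipping toward WSW (azimuth ≈ 249°).

11.9°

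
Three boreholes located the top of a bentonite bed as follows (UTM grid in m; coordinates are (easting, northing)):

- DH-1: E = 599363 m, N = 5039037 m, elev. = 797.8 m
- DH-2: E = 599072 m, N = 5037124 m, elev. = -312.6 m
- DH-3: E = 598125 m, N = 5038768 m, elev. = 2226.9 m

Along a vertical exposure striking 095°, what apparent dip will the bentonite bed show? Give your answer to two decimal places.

Let the plane be z = a·E + b·N + c.
DH-2−DH-1: −291a − 1913b = −1110.4;  DH-3−DH-1: −1238a − 269b = 1429.1.
Solving gives a = −1.32426, b = 0.78189.
Unit vector along 095° is (sin 95°, cos 95°) = (0.9962, -0.0872).
Slope in that direction = a·(0.9962) + b·(-0.0872) = −1.38736.
Apparent dip = arctan|1.38736| = 54.22° (true dip is 57.0°, so apparent ≤ true as expected).

54.22°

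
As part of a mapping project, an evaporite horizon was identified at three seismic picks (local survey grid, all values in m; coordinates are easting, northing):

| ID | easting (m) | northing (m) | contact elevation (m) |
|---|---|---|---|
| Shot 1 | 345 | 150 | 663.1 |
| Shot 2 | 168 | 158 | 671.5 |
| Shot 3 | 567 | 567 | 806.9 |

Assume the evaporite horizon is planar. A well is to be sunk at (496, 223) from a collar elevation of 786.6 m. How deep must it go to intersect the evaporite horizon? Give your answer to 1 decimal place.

101.8 m

Let the plane be z = a·easting + b·northing + c.
Shot 2−Shot 1: −177a + 8b = 8.4;  Shot 3−Shot 1: 222a + 417b = 143.8.
Solving gives a = −0.03112, b = 0.36141.
Then c = 663.1 − a·345 − b·150 = 619.63.
At (496, 223): z_contact = −15.44 + 80.60 + 619.63 = 684.78 m.
Depth below ground = 786.6 − 684.78 = 101.8 m.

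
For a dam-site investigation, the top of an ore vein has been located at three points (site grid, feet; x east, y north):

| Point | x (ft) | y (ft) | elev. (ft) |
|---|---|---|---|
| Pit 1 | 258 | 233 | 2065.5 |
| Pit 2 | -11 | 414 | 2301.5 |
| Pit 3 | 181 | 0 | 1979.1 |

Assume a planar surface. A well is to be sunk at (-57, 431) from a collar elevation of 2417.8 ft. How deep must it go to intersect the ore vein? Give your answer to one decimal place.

83.5 ft

Let the plane be z = a·x + b·y + c.
Pit 2−Pit 1: −269a + 181b = 236;  Pit 3−Pit 1: −77a − 233b = −86.4.
Solving gives a = −0.51361, b = 0.54055.
Then c = 2065.5 − a·258 − b·233 = 2072.06.
At (-57, 431): z_contact = 29.28 + 232.98 + 2072.06 = 2334.32 ft.
Depth below ground = 2417.8 − 2334.32 = 83.5 ft.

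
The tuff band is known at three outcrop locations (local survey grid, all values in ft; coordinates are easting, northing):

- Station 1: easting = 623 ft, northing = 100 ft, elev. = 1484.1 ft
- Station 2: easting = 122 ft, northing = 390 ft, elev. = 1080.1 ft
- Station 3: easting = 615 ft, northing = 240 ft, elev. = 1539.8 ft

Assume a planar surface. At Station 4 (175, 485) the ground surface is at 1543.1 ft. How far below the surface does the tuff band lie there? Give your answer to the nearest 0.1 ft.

Two edge vectors: Station 1→Station 2 = (-501, 290, -404), Station 1→Station 3 = (-8, 140, 55.7).
Normal n = (Station 1→Station 2) × (Station 1→Station 3) = (72713, 31137.7, -67820).
So ∂z/∂easting = −n_x/n_z = 1.07215 and ∂z/∂northing = −n_y/n_z = 0.45912.
Intercept c from Station 1: 1484.1 − 667.95 − 45.91 = 770.24.
At (175, 485): z_contact = 187.63 + 222.67 + 770.24 = 1180.54 ft.
Depth below ground = 1543.1 − 1180.54 = 362.6 ft.

362.6 ft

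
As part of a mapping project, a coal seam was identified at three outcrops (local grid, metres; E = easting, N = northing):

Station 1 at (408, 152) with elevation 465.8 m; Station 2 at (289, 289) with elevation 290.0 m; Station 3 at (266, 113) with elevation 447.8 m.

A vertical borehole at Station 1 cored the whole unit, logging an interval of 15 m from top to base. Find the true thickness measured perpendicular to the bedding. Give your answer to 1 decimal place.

10.5 m

Two edge vectors: Station 1→Station 2 = (-119, 137, -175.8), Station 1→Station 3 = (-142, -39, -18).
Normal n = (Station 1→Station 2) × (Station 1→Station 3) = (-9322.2, 22821.6, 24095).
So ∂z/∂E = −n_x/n_z = 0.38689 and ∂z/∂N = −n_y/n_z = −0.94715.
|∇z| = √(a²+b²) = 1.02312, so dip δ = arctan(1.02312) = 45.65°.
True thickness = vertical thickness × cos δ = 15 × cos 45.65° = 10.5 m.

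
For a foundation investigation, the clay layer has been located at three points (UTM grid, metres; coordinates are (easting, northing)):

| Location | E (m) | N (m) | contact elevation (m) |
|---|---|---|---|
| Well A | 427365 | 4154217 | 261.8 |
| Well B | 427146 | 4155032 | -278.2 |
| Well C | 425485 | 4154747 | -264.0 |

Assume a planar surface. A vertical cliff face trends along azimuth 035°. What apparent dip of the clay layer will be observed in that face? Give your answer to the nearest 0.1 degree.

Two edge vectors: Well A→Well B = (-219, 815, -540), Well A→Well C = (-1880, 530, -525.8).
Normal n = (Well A→Well B) × (Well A→Well C) = (-142327, 900049.8, 1416130).
So ∂z/∂E = −n_x/n_z = 0.10050 and ∂z/∂N = −n_y/n_z = −0.63557.
Unit vector along 035° is (sin 35°, cos 35°) = (0.5736, 0.8192).
Slope in that direction = a·(0.5736) + b·(0.8192) = −0.46298.
Apparent dip = arctan|0.46298| = 24.8° (true dip is 32.8°, so apparent ≤ true as expected).

24.8°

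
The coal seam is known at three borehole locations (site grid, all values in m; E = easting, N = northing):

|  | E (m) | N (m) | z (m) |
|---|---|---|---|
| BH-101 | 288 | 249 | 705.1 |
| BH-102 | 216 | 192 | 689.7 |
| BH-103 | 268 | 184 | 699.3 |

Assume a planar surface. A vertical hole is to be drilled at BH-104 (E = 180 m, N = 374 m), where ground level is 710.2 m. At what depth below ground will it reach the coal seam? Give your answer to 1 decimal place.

21.7 m

Let the plane be z = a·E + b·N + c.
BH-102−BH-101: −72a − 57b = −15.4;  BH-103−BH-101: −20a − 65b = −5.8.
Solving gives a = 0.18938, b = 0.03096.
Then c = 705.1 − a·288 − b·249 = 642.85.
At (180, 374): z_contact = 34.09 + 11.58 + 642.85 = 688.52 m.
Depth below ground = 710.2 − 688.52 = 21.7 m.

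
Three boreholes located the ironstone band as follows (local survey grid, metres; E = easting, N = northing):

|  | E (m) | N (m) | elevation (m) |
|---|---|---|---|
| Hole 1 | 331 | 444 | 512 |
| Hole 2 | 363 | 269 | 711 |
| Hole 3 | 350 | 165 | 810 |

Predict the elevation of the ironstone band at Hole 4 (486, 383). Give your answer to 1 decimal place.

Let the plane be z = a·E + b·N + c.
Hole 2−Hole 1: 32a − 175b = 199;  Hole 3−Hole 1: 19a − 279b = 298.
Solving gives a = 0.60164, b = −1.02713.
Then c = 512 − a·331 − b·444 = 768.90.
At (486, 383): z = 292.4 − 393.4 + 768.90 = 667.9 m.

667.9 m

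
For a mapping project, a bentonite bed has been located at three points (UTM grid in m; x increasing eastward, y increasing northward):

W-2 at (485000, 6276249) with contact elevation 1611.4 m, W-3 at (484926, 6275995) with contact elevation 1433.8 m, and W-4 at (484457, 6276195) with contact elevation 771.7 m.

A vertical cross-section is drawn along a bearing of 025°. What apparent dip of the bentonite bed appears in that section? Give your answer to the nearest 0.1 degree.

Two edge vectors: W-2→W-3 = (-74, -254, -177.6), W-2→W-4 = (-543, -54, -839.7).
Normal n = (W-2→W-3) × (W-2→W-4) = (203693.4, 34299, -133926).
So ∂z/∂x = −n_x/n_z = 1.52094 and ∂z/∂y = −n_y/n_z = 0.25610.
Unit vector along 025° is (sin 25°, cos 25°) = (0.4226, 0.9063).
Slope in that direction = a·(0.4226) + b·(0.9063) = 0.87489.
Apparent dip = arctan|0.87489| = 41.2° (true dip is 57.0°, so apparent ≤ true as expected).

41.2°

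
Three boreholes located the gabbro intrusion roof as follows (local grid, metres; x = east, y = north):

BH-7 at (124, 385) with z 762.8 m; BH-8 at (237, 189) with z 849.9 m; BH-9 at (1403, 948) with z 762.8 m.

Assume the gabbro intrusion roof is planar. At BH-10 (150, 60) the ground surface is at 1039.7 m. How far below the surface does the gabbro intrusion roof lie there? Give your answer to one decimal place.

157.7 m

Let the plane be z = a·x + b·y + c.
BH-8−BH-7: 113a − 196b = 87.1;  BH-9−BH-7: 1279a + 563b = 0.
Solving gives a = 0.156019, b = −0.354438.
Then c = 762.8 − a·124 − b·385 = 879.91.
At (150, 60): z_contact = 23.40 − 21.27 + 879.91 = 882.05 m.
Depth below ground = 1039.7 − 882.05 = 157.7 m.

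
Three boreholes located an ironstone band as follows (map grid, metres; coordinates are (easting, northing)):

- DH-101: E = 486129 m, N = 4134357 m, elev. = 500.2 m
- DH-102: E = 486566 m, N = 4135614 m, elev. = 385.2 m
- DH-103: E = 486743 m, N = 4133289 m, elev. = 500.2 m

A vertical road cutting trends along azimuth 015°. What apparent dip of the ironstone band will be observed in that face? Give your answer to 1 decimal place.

4.6°

Let the plane be z = a·E + b·N + c.
DH-102−DH-101: 437a + 1257b = −115;  DH-103−DH-101: 614a − 1068b = 0.
Solving gives a = −0.09917, b = −0.05701.
Unit vector along 015° is (sin 15°, cos 15°) = (0.2588, 0.9659).
Slope in that direction = a·(0.2588) + b·(0.9659) = −0.08074.
Apparent dip = arctan|0.08074| = 4.6° (true dip is 6.5°, so apparent ≤ true as expected).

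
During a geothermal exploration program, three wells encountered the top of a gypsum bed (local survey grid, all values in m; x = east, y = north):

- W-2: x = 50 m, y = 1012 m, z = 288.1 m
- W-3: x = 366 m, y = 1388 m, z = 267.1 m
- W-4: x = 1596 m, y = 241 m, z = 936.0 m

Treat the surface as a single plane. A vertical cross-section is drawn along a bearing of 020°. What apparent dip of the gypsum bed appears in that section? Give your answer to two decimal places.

Two edge vectors: W-2→W-3 = (316, 376, -21), W-2→W-4 = (1546, -771, 647.9).
Normal n = (W-2→W-3) × (W-2→W-4) = (227419.4, -237202.4, -824932).
So ∂z/∂x = −n_x/n_z = 0.27568 and ∂z/∂y = −n_y/n_z = −0.28754.
Unit vector along 020° is (sin 20°, cos 20°) = (0.3420, 0.9397).
Slope in that direction = a·(0.3420) + b·(0.9397) = −0.17591.
Apparent dip = arctan|0.17591| = 9.98° (true dip is 21.7°, so apparent ≤ true as expected).

9.98°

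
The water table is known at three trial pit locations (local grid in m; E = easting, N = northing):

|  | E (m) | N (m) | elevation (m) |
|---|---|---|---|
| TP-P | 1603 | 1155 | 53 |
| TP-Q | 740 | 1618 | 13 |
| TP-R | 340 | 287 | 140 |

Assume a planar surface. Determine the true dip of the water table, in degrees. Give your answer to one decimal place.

Two edge vectors: TP-P→TP-Q = (-863, 463, -40), TP-P→TP-R = (-1263, -868, 87).
Normal n = (TP-P→TP-Q) × (TP-P→TP-R) = (5561, 125601, 1333853).
So ∂z/∂E = −n_x/n_z = −0.00417 and ∂z/∂N = −n_y/n_z = −0.09416.
Gradient magnitude |∇z| = √(a² + b²) = √(0.00002 + 0.00887) = 0.09426.
True dip = arctan(0.09426) = 5.4°, dipping toward N (azimuth ≈ 003°).

5.4°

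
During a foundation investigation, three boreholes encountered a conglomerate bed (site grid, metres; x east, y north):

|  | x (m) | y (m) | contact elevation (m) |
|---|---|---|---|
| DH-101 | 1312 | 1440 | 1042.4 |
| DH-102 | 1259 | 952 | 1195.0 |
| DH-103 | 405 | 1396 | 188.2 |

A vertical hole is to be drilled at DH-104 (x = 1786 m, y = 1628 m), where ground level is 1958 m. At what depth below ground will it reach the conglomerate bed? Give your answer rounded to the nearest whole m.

Let the plane be z = a·x + b·y + c.
DH-102−DH-101: −53a − 488b = 152.6;  DH-103−DH-101: −907a − 44b = −854.2.
Solving gives a = 0.96202, b = −0.41719.
Then c = 1042.4 − a·1312 − b·1440 = 380.97.
At (1786, 1628): z_contact = 1718.2 − 679.2 + 380.97 = 1420.0 m.
Depth below ground = 1958 − 1420.0 = 538 m.

538 m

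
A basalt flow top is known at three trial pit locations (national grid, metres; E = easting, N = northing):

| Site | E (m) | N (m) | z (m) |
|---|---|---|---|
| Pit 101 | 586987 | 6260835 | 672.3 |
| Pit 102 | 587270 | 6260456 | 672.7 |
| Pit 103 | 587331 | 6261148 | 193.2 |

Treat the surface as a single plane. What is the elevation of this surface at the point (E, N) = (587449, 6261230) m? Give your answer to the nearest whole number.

Let the plane be z = a·E + b·N + c.
Pit 102−Pit 101: 283a − 379b = 0.4;  Pit 103−Pit 101: 344a + 313b = −479.1.
Solving gives a = −0.82872599, b = −0.61986664.
Then c = 672.3 − a·586987 − b·6260835 = 4368006.44.
At (587449, 6261230): z = −486834.3 − 3881127.6 + 4368006.44 = 44.6 m.

45 m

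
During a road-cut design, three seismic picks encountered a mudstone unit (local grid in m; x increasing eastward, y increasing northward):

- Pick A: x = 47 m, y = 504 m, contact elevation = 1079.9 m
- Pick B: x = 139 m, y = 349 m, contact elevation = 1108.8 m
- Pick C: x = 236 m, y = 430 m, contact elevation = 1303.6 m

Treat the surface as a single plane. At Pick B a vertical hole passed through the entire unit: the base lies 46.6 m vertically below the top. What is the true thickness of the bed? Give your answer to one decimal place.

24.7 m

Two edge vectors: Pick A→Pick B = (92, -155, 28.9), Pick A→Pick C = (189, -74, 223.7).
Normal n = (Pick A→Pick B) × (Pick A→Pick C) = (-32534.9, -15118.3, 22487).
So ∂z/∂x = −n_x/n_z = 1.44683 and ∂z/∂y = −n_y/n_z = 0.67231.
|∇z| = √(a²+b²) = 1.59541, so dip δ = arctan(1.59541) = 57.92°.
True thickness = vertical thickness × cos δ = 46.6 × cos 57.92° = 24.7 m.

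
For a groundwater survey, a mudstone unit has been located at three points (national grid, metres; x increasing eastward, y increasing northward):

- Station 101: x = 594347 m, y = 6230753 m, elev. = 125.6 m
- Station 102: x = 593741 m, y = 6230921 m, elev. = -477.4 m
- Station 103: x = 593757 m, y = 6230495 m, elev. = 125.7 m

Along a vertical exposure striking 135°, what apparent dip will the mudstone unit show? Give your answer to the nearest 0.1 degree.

54.8°

Let the plane be z = a·x + b·y + c.
Station 102−Station 101: −606a + 168b = −603;  Station 103−Station 101: −590a − 258b = 0.1.
Solving gives a = 0.60891, b = −1.39286.
Unit vector along 135° is (sin 135°, cos 135°) = (0.7071, -0.7071).
Slope in that direction = a·(0.7071) + b·(-0.7071) = 1.41546.
Apparent dip = arctan|1.41546| = 54.8° (true dip is 56.7°, so apparent ≤ true as expected).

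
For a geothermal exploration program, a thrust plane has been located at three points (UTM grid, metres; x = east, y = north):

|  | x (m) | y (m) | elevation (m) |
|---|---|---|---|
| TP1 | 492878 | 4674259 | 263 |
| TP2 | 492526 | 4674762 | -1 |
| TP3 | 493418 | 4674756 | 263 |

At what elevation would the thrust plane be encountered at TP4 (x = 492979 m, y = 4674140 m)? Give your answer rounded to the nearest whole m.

331 m

Two edge vectors: TP1→TP2 = (-352, 503, -264), TP1→TP3 = (540, 497, 0).
Normal n = (TP1→TP2) × (TP1→TP3) = (131208, -142560, -446564).
So ∂z/∂x = −n_x/n_z = 0.29381679 and ∂z/∂y = −n_y/n_z = −0.31923756.
Intercept c from TP1: 263 − 144815.83 + 1492199.02 = 1347646.19.
At (492979, 4674140): z = 144845.5 − 1492161.0 + 1347646.19 = 330.7 m.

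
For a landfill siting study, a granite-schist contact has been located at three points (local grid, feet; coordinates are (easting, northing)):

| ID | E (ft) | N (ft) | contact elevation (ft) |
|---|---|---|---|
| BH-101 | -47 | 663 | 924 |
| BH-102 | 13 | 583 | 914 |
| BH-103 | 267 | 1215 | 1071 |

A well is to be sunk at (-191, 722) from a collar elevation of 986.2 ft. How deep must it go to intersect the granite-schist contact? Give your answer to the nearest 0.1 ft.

Let the plane be z = a·E + b·N + c.
BH-102−BH-101: 60a − 80b = −10;  BH-103−BH-101: 314a + 552b = 147.
Solving gives a = 0.107143, b = 0.205357.
Then c = 924 − a·-47 − b·663 = 792.88.
At (-191, 722): z_contact = −20.46 + 148.27 + 792.88 = 920.69 ft.
Depth below ground = 986.2 − 920.69 = 65.5 ft.

65.5 ft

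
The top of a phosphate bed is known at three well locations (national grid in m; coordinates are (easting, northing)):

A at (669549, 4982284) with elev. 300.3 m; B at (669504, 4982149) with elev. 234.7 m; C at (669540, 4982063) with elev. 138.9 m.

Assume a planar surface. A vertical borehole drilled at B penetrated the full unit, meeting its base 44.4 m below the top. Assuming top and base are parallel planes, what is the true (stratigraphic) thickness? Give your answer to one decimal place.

Let the plane be z = a·E + b·N + c.
B−A: −45a − 135b = −65.6;  C−A: −9a − 221b = −161.4.
Solving gives a = −0.83521, b = 0.76433.
|∇z| = √(a²+b²) = 1.13216, so dip δ = arctan(1.13216) = 48.55°.
True thickness = vertical thickness × cos δ = 44.4 × cos 48.55° = 29.4 m.

29.4 m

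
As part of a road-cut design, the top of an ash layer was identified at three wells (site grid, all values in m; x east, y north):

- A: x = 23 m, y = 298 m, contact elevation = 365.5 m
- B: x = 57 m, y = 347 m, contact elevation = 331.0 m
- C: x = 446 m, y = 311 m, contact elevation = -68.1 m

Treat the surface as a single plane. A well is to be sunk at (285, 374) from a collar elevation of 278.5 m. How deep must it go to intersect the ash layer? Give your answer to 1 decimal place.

Let the plane be z = a·x + b·y + c.
B−A: 34a + 49b = −34.5;  C−A: 423a + 13b = −433.6.
Solving gives a = −1.02528, b = 0.00734.
Then c = 365.5 − a·23 − b·298 = 386.89.
At (285, 374): z_contact = −292.21 + 2.75 + 386.89 = 97.43 m.
Depth below ground = 278.5 − 97.43 = 181.1 m.

181.1 m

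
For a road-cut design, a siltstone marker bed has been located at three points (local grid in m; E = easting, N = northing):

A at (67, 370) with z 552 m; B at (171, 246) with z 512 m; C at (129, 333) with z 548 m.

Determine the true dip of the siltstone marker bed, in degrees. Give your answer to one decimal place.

30.8°

Two edge vectors: A→B = (104, -124, -40), A→C = (62, -37, -4).
Normal n = (A→B) × (A→C) = (-984, -2064, 3840).
So ∂z/∂E = −n_x/n_z = 0.25625 and ∂z/∂N = −n_y/n_z = 0.53750.
Gradient magnitude |∇z| = √(a² + b²) = √(0.06566 + 0.28891) = 0.59546.
True dip = arctan(0.59546) = 30.8°, dipping toward SSW (azimuth ≈ 205°).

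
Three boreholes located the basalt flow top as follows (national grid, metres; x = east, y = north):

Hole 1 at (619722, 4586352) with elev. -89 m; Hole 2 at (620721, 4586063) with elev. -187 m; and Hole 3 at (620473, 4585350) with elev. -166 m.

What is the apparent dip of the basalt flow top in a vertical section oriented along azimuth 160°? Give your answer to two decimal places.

2.13°

Let the plane be z = a·x + b·y + c.
Hole 2−Hole 1: 999a − 289b = −98;  Hole 3−Hole 1: 751a − 1002b = −77.
Solving gives a = −0.09687, b = 0.00424.
Unit vector along 160° is (sin 160°, cos 160°) = (0.3420, -0.9397).
Slope in that direction = a·(0.3420) + b·(-0.9397) = −0.03712.
Apparent dip = arctan|0.03712| = 2.13° (true dip is 5.5°, so apparent ≤ true as expected).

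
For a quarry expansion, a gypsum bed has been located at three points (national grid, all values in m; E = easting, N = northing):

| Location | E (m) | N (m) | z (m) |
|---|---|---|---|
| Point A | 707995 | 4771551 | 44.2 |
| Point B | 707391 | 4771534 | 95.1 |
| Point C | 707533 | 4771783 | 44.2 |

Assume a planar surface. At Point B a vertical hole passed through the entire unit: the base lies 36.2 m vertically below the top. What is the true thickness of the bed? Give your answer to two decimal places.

35.64 m

Let the plane be z = a·E + b·N + c.
Point B−Point A: −604a − 17b = 50.9;  Point C−Point A: −462a + 232b = 0.
Solving gives a = −0.07980, b = −0.15891.
|∇z| = √(a²+b²) = 0.17782, so dip δ = arctan(0.17782) = 10.08°.
True thickness = vertical thickness × cos δ = 36.2 × cos 10.08° = 35.64 m.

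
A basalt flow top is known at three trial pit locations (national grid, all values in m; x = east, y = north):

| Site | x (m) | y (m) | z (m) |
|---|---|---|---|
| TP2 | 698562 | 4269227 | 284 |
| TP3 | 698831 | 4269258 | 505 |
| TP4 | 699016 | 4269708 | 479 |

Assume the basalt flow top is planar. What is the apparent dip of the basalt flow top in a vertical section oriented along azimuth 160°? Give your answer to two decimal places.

34.51°

Two edge vectors: TP2→TP3 = (269, 31, 221), TP2→TP4 = (454, 481, 195).
Normal n = (TP2→TP3) × (TP2→TP4) = (-100256, 47879, 115315).
So ∂z/∂x = −n_x/n_z = 0.86941 and ∂z/∂y = −n_y/n_z = −0.41520.
Unit vector along 160° is (sin 160°, cos 160°) = (0.3420, -0.9397).
Slope in that direction = a·(0.3420) + b·(-0.9397) = 0.68752.
Apparent dip = arctan|0.68752| = 34.51° (true dip is 43.9°, so apparent ≤ true as expected).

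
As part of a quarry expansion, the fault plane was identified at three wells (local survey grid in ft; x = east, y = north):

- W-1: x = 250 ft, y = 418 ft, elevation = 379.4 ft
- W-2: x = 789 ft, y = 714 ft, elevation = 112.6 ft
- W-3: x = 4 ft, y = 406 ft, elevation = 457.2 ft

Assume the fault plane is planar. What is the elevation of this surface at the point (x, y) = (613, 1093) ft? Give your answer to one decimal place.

29.8 ft

Two edge vectors: W-1→W-2 = (539, 296, -266.8), W-1→W-3 = (-246, -12, 77.8).
Normal n = (W-1→W-2) × (W-1→W-3) = (19827.2, 23698.6, 66348).
So ∂z/∂x = −n_x/n_z = −0.298836 and ∂z/∂y = −n_y/n_z = −0.357186.
Intercept c from W-1: 379.4 + 74.71 + 149.30 = 603.41.
At (613, 1093): z = −183.2 − 390.4 + 603.41 = 29.8 ft.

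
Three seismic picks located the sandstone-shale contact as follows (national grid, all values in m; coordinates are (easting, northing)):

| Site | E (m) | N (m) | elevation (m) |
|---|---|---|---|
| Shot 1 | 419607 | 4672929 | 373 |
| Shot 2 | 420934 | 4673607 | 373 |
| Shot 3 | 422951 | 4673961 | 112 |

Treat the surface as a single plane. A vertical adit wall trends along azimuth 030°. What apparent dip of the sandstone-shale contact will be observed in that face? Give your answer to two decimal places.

13.25°

Two edge vectors: Shot 1→Shot 2 = (1327, 678, 0), Shot 1→Shot 3 = (3344, 1032, -261).
Normal n = (Shot 1→Shot 2) × (Shot 1→Shot 3) = (-176958, 346347, -897768).
So ∂z/∂E = −n_x/n_z = −0.19711 and ∂z/∂N = −n_y/n_z = 0.38579.
Unit vector along 030° is (sin 30°, cos 30°) = (0.5000, 0.8660).
Slope in that direction = a·(0.5000) + b·(0.8660) = 0.23555.
Apparent dip = arctan|0.23555| = 13.25° (true dip is 23.4°, so apparent ≤ true as expected).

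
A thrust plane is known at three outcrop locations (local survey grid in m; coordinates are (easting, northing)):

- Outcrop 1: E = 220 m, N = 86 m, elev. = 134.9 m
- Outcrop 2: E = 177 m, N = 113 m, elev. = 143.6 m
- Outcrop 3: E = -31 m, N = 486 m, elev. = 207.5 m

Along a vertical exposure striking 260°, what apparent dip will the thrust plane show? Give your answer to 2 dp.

7.29°

Let the plane be z = a·E + b·N + c.
Outcrop 2−Outcrop 1: −43a + 27b = 8.7;  Outcrop 3−Outcrop 1: −251a + 400b = 72.6.
Solving gives a = −0.14581, b = 0.09000.
Unit vector along 260° is (sin 260°, cos 260°) = (-0.9848, -0.1736).
Slope in that direction = a·(-0.9848) + b·(-0.1736) = 0.12797.
Apparent dip = arctan|0.12797| = 7.29° (true dip is 9.7°, so apparent ≤ true as expected).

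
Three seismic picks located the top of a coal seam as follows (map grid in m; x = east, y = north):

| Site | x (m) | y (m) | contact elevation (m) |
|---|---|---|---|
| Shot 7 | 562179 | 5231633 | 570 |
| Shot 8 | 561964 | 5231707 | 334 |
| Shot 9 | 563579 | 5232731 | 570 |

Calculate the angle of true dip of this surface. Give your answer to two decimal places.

51.03°

Two edge vectors: Shot 7→Shot 8 = (-215, 74, -236), Shot 7→Shot 9 = (1400, 1098, 0).
Normal n = (Shot 7→Shot 8) × (Shot 7→Shot 9) = (259128, -330400, -339670).
So ∂z/∂x = −n_x/n_z = 0.76288 and ∂z/∂y = −n_y/n_z = −0.97271.
Gradient magnitude |∇z| = √(a² + b²) = √(0.58199 + 0.94616) = 1.23618.
True dip = arctan(1.23618) = 51.03°, dipping toward NW (azimuth ≈ 322°).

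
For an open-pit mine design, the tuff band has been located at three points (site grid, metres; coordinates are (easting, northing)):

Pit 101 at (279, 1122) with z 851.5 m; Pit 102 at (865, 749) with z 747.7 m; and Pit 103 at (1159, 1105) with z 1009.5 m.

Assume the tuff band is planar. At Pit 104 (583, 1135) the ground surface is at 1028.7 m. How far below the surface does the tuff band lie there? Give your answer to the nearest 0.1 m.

Two edge vectors: Pit 101→Pit 102 = (586, -373, -103.8), Pit 101→Pit 103 = (880, -17, 158).
Normal n = (Pit 101→Pit 102) × (Pit 101→Pit 103) = (-60698.6, -183932, 318278).
So ∂z/∂E = −n_x/n_z = 0.190709 and ∂z/∂N = −n_y/n_z = 0.577897.
Intercept c from Pit 101: 851.5 − 53.21 − 648.40 = 149.89.
At (583, 1135): z_contact = 111.18 + 655.91 + 149.89 = 916.99 m.
Depth below ground = 1028.7 − 916.99 = 111.7 m.

111.7 m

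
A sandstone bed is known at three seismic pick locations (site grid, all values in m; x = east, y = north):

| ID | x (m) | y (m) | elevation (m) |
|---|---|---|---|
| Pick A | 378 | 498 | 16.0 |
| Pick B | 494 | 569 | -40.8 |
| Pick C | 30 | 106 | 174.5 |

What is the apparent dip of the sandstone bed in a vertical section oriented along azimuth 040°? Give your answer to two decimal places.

16.17°

Two edge vectors: Pick A→Pick B = (116, 71, -56.8), Pick A→Pick C = (-348, -392, 158.5).
Normal n = (Pick A→Pick B) × (Pick A→Pick C) = (-11012.1, 1380.4, -20764).
So ∂z/∂x = −n_x/n_z = −0.53035 and ∂z/∂y = −n_y/n_z = 0.06648.
Unit vector along 040° is (sin 40°, cos 40°) = (0.6428, 0.7660).
Slope in that direction = a·(0.6428) + b·(0.7660) = −0.28997.
Apparent dip = arctan|0.28997| = 16.17° (true dip is 28.1°, so apparent ≤ true as expected).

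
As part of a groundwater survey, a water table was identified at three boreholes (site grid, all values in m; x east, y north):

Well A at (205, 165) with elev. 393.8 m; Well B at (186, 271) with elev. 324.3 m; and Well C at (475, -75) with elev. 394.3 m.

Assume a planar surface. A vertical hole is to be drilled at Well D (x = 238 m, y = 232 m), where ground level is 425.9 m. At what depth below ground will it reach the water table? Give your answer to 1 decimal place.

Two edge vectors: Well A→Well B = (-19, 106, -69.5), Well A→Well C = (270, -240, 0.5).
Normal n = (Well A→Well B) × (Well A→Well C) = (-16627, -18755.5, -24060).
So ∂z/∂x = −n_x/n_z = −0.69106 and ∂z/∂y = −n_y/n_z = −0.77953.
Intercept c from Well A: 393.8 + 141.67 + 128.62 = 664.09.
At (238, 232): z_contact = −164.47 − 180.85 + 664.09 = 318.77 m.
Depth below ground = 425.9 − 318.77 = 107.1 m.

107.1 m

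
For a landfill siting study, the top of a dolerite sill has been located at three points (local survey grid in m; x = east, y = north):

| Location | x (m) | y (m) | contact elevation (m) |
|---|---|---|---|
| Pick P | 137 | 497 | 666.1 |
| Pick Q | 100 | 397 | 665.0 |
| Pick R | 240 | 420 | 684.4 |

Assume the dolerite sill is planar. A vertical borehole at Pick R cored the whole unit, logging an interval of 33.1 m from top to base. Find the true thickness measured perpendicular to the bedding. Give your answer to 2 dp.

32.73 m

Two edge vectors: Pick P→Pick Q = (-37, -100, -1.1), Pick P→Pick R = (103, -77, 18.3).
Normal n = (Pick P→Pick Q) × (Pick P→Pick R) = (-1914.7, 563.8, 13149).
So ∂z/∂x = −n_x/n_z = 0.14562 and ∂z/∂y = −n_y/n_z = −0.04288.
|∇z| = √(a²+b²) = 0.15180, so dip δ = arctan(0.15180) = 8.63°.
True thickness = vertical thickness × cos δ = 33.1 × cos 8.63° = 32.73 m.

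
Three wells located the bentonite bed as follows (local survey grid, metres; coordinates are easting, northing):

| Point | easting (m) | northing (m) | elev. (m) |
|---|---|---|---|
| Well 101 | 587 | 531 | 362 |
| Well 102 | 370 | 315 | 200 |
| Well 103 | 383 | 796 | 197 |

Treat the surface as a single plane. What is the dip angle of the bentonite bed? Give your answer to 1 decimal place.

37.7°

Let the plane be z = a·easting + b·northing + c.
Well 102−Well 101: −217a − 216b = −162;  Well 103−Well 101: −204a + 265b = −165.
Solving gives a = 0.77356, b = −0.02714.
Gradient magnitude |∇z| = √(a² + b²) = √(0.59840 + 0.00074) = 0.77404.
True dip = arctan(0.77404) = 37.7°, dipping toward W (azimuth ≈ 272°).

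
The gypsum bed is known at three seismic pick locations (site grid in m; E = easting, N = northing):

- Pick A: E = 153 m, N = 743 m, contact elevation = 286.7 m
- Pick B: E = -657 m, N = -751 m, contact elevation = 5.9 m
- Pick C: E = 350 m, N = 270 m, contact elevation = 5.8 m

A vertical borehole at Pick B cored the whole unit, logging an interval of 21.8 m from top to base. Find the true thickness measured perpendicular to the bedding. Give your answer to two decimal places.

Two edge vectors: Pick A→Pick B = (-810, -1494, -280.8), Pick A→Pick C = (197, -473, -280.9).
Normal n = (Pick A→Pick B) × (Pick A→Pick C) = (286846.2, -282846.6, 677448).
So ∂z/∂E = −n_x/n_z = −0.42342 and ∂z/∂N = −n_y/n_z = 0.41752.
|∇z| = √(a²+b²) = 0.59465, so dip δ = arctan(0.59465) = 30.74°.
True thickness = vertical thickness × cos δ = 21.8 × cos 30.74° = 18.74 m.

18.74 m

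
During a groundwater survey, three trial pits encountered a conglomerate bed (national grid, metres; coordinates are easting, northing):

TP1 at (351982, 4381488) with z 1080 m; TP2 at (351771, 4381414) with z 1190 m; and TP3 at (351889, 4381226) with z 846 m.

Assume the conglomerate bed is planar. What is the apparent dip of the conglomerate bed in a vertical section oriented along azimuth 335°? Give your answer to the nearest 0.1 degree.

Two edge vectors: TP1→TP2 = (-211, -74, 110), TP1→TP3 = (-93, -262, -234).
Normal n = (TP1→TP2) × (TP1→TP3) = (46136, -59604, 48400).
So ∂z/∂easting = −n_x/n_z = −0.95322 and ∂z/∂northing = −n_y/n_z = 1.23149.
Unit vector along 335° is (sin 335°, cos 335°) = (-0.4226, 0.9063).
Slope in that direction = a·(-0.4226) + b·(0.9063) = 1.51896.
Apparent dip = arctan|1.51896| = 56.6° (true dip is 57.3°, so apparent ≤ true as expected).

56.6°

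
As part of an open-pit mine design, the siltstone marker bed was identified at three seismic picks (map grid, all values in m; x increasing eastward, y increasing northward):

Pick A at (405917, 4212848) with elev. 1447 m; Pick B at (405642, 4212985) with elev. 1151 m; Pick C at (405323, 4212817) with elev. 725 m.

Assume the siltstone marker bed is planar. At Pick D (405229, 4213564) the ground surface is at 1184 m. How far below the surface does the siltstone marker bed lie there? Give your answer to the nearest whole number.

383 m

Let the plane be z = a·x + b·y + c.
Pick B−Pick A: −275a + 137b = −296;  Pick C−Pick A: −594a − 31b = −722.
Solving gives a = 1.20229581, b = 0.25278356.
Then c = 1447 − a·405917 − b·4212848 = −1551524.00.
At (405229, 4213564): z_contact = 487205.1 + 1065119.7 − 1551524.00 = 800.8 m.
Depth below ground = 1184 − 800.8 = 383 m.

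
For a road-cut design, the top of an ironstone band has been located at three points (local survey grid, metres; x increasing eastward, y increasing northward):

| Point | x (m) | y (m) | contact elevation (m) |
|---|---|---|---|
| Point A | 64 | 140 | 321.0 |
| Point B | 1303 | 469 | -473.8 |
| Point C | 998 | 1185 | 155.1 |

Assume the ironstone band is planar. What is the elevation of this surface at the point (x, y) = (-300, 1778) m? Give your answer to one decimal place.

1497.5 m

Let the plane be z = a·x + b·y + c.
Point B−Point A: 1239a + 329b = −794.8;  Point C−Point A: 934a + 1045b = −165.9.
Solving gives a = −0.785832, b = 0.543605.
Then c = 321 − a·64 − b·140 = 295.19.
At (-300, 1778): z = 235.7 + 966.5 + 295.19 = 1497.5 m.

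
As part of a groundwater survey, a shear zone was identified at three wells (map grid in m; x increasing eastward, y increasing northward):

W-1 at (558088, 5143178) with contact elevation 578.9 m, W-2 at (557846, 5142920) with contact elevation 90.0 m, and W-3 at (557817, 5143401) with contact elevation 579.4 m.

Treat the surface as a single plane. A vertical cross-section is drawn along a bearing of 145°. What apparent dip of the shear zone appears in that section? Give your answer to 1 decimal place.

20.4°

Two edge vectors: W-1→W-2 = (-242, -258, -488.9), W-1→W-3 = (-271, 223, 0.5).
Normal n = (W-1→W-2) × (W-1→W-3) = (108895.7, 132612.9, -123884).
So ∂z/∂x = −n_x/n_z = 0.87901 and ∂z/∂y = −n_y/n_z = 1.07046.
Unit vector along 145° is (sin 145°, cos 145°) = (0.5736, -0.8192).
Slope in that direction = a·(0.5736) + b·(-0.8192) = −0.37269.
Apparent dip = arctan|0.37269| = 20.4° (true dip is 54.2°, so apparent ≤ true as expected).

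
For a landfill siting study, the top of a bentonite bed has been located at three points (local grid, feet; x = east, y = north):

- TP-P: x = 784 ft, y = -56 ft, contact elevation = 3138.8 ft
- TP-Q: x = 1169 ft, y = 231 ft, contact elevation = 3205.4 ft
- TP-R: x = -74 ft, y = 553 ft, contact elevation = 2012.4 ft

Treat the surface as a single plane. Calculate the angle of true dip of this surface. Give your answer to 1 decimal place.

Let the plane be z = a·x + b·y + c.
TP-Q−TP-P: 385a + 287b = 66.6;  TP-R−TP-P: −858a + 609b = −1126.4.
Solving gives a = 0.75687, b = −0.78326.
Gradient magnitude |∇z| = √(a² + b²) = √(0.57285 + 0.61349) = 1.08920.
True dip = arctan(1.08920) = 47.4°, dipping toward NW (azimuth ≈ 316°).

47.4°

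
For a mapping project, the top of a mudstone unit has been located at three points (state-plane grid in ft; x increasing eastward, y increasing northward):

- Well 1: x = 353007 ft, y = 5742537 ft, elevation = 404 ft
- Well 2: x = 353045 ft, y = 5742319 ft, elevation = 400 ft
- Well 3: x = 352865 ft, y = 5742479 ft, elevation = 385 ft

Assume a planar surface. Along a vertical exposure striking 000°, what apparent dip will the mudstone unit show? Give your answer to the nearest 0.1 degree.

Let the plane be z = a·x + b·y + c.
Well 2−Well 1: 38a − 218b = −4;  Well 3−Well 1: −142a − 58b = −19.
Solving gives a = 0.11791, b = 0.03890.
Unit vector along 000° is (sin 0°, cos 0°) = (0.0000, 1.0000).
Slope in that direction = a·(0.0000) + b·(1.0000) = 0.03890.
Apparent dip = arctan|0.03890| = 2.2° (true dip is 7.1°, so apparent ≤ true as expected).

2.2°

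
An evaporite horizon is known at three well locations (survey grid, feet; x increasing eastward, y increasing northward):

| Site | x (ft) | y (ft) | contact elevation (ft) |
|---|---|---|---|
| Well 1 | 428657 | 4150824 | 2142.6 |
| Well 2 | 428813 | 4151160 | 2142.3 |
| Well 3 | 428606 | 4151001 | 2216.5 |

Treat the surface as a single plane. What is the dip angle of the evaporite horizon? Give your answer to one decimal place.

31.5°

Two edge vectors: Well 1→Well 2 = (156, 336, -0.3), Well 1→Well 3 = (-51, 177, 73.9).
Normal n = (Well 1→Well 2) × (Well 1→Well 3) = (24883.5, -11513.1, 44748).
So ∂z/∂x = −n_x/n_z = −0.55608 and ∂z/∂y = −n_y/n_z = 0.25729.
Gradient magnitude |∇z| = √(a² + b²) = √(0.30923 + 0.06620) = 0.61272.
True dip = arctan(0.61272) = 31.5°, dipping toward ESE (azimuth ≈ 115°).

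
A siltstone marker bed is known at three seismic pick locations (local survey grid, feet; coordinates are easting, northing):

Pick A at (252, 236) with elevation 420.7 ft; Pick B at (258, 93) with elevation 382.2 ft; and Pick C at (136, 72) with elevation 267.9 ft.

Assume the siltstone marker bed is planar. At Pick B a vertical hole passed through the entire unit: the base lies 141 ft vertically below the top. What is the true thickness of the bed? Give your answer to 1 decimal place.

103.0 ft

Let the plane be z = a·easting + b·northing + c.
Pick B−Pick A: 6a − 143b = −38.5;  Pick C−Pick A: −116a − 164b = −152.8.
Solving gives a = 0.88416, b = 0.30633.
|∇z| = √(a²+b²) = 0.93572, so dip δ = arctan(0.93572) = 43.10°.
True thickness = vertical thickness × cos δ = 141 × cos 43.10° = 103.0 ft.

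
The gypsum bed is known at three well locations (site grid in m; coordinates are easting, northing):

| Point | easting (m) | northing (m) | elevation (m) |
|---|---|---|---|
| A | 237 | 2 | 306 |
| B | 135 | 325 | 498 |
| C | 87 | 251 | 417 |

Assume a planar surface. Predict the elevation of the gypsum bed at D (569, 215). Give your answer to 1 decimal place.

639.7 m

Let the plane be z = a·easting + b·northing + c.
B−A: −102a + 323b = 192;  C−A: −150a + 249b = 111.
Solving gives a = 0.51861, b = 0.75820.
Then c = 306 − a·237 − b·2 = 181.57.
At (569, 215): z = 295.1 + 163.0 + 181.57 = 639.7 m.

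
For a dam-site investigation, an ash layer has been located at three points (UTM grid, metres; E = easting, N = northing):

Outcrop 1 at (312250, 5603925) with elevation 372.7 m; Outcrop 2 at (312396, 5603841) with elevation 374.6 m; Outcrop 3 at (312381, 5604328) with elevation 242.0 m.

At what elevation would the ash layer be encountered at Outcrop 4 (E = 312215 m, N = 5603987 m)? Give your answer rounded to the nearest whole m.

361 m

Let the plane be z = a·E + b·N + c.
Outcrop 2−Outcrop 1: 146a − 84b = 1.9;  Outcrop 3−Outcrop 1: 131a + 403b = −130.7.
Solving gives a = −0.14623149, b = −0.27678331.
Then c = 372.7 − a·312250 − b·5603925 = 1597106.40.
At (312215, 5603987): z = −45655.7 − 1551090.1 + 1597106.40 = 360.7 m.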